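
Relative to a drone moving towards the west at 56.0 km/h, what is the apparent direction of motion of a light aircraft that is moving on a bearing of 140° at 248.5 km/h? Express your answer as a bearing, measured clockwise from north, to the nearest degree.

Taking east as x and north as y: light aircraft velocity = (159.733, -190.362) km/h; drone velocity = (-56.000, 0.000) km/h.
Velocity of light aircraft relative to drone = (159.733, -190.362) − (-56.000, 0.000) = (215.733, -190.362) km/h.
Bearing = atan2(215.73, -190.36) = 131.43° clockwise from north.

131°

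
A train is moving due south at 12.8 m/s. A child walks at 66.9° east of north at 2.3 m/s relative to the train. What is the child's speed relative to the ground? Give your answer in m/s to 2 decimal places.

12.08 m/s

Taking east as x and north as y: train velocity = (0.000, -12.800) m/s; child velocity relative to train = (2.116, 0.902) m/s.
Velocity relative to ground = (0.000, -12.800) + (2.116, 0.902) = (2.116, -11.898) m/s.
Speed = |(2.116, -11.898)| = 12.084 m/s.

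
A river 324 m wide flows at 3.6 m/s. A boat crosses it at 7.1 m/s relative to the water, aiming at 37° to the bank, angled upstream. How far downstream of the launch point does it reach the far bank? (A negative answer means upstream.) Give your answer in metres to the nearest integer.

-157 m

Perpendicular speed = 4.273 m/s; crossing time = 324 / 4.273 = 75.827 s.
Net downstream speed = -2.070 m/s.
Drift = -2.070 × 75.827 = -156.985 m (upstream).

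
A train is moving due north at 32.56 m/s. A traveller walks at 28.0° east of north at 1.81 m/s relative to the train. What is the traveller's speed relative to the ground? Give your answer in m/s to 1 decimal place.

Taking east as x and north as y: train velocity = (0.000, 32.560) m/s; traveller velocity relative to train = (0.850, 1.598) m/s.
Velocity relative to ground = (0.000, 32.560) + (0.850, 1.598) = (0.850, 34.158) m/s.
Speed = |(0.850, 34.158)| = 34.169 m/s.

34.2 m/s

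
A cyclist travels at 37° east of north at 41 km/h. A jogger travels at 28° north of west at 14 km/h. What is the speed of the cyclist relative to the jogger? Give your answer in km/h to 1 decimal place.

Taking east as x and north as y: cyclist velocity = (24.674, 32.744) km/h; jogger velocity = (-12.361, 6.573) km/h.
Velocity of cyclist relative to jogger = (24.674, 32.744) − (-12.361, 6.573) = (37.036, 26.171) km/h.
Magnitude = |(37.036, 26.171)| = 45.350 km/h.

45.3 km/h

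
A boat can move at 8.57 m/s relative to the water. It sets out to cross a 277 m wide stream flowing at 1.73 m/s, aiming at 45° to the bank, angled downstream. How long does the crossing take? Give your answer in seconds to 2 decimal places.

45.71 s

The component of the boat's velocity perpendicular to the bank is 8.57 × sin 45° = 6.060 m/s.
Only the cross-stream component determines the crossing time; the current contributes nothing perpendicular to the bank.
Time = 277 / 6.060 = 45.710 s.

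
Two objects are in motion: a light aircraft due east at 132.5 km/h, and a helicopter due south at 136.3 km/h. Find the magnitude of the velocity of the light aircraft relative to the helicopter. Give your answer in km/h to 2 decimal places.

190.09 km/h

Taking east as x and north as y: light aircraft velocity = (132.500, 0.000) km/h; helicopter velocity = (0.000, -136.300) km/h.
Velocity of light aircraft relative to helicopter = (132.500, 0.000) − (0.000, -136.300) = (132.500, 136.300) km/h.
Magnitude = |(132.500, 136.300)| = 190.089 km/h.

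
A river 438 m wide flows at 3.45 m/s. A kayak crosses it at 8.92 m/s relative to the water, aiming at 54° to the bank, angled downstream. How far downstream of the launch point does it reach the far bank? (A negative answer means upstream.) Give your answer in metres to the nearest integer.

528 m

Perpendicular speed = 7.216 m/s; crossing time = 438 / 7.216 = 60.695 s.
Net downstream speed = 8.693 m/s.
Drift = 8.693 × 60.695 = 527.623 m (downstream).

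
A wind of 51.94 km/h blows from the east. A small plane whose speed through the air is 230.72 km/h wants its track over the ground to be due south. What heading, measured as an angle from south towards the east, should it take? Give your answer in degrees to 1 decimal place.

13.0°

The wind pushes perpendicular to the desired track; the heading must have a component into the wind equal to 51.94 km/h: 230.72 sin θ = 51.94.
sin θ = 0.2251, so θ = 13.010°.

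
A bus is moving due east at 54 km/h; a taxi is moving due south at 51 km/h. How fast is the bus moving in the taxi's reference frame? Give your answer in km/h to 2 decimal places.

74.28 km/h

Taking east as x and north as y: bus velocity = (54.000, 0.000) km/h; taxi velocity = (0.000, -51.000) km/h.
Velocity of bus relative to taxi = (54.000, 0.000) − (0.000, -51.000) = (54.000, 51.000) km/h.
Magnitude = |(54.000, 51.000)| = 74.277 km/h.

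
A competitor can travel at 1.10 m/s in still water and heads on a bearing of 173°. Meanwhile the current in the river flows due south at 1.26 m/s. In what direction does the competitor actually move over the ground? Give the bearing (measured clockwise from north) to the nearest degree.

Taking east as x and north as y: velocity relative to the water = (0.134, -1.092) m/s; the water relative to ground = (0.000, -1.260) m/s.
Velocity relative to ground = (0.134, -1.092) + (0.000, -1.260) = (0.134, -2.352) m/s.
Bearing = atan2(0.13, -2.35) = 176.74° clockwise from north.

177°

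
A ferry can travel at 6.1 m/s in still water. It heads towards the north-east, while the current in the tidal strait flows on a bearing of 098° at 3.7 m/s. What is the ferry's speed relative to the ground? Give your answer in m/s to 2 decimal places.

Taking east as x and north as y: velocity relative to the water = (4.313, 4.313) m/s; the water relative to ground = (3.664, -0.515) m/s.
Velocity relative to ground = (4.313, 4.313) + (3.664, -0.515) = (7.977, 3.798) m/s.
Speed = |(7.977, 3.798)| = 8.835 m/s.

8.84 m/s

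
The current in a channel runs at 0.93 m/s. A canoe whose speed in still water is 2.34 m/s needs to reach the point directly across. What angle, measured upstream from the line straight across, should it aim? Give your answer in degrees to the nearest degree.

To cancel the current, the upstream component of the canoe's velocity must equal the flow: 2.34 sin θ = 0.93.
sin θ = 0.93 / 2.34 = 0.3974.
θ = arcsin(0.3974) = 23.418°.

23°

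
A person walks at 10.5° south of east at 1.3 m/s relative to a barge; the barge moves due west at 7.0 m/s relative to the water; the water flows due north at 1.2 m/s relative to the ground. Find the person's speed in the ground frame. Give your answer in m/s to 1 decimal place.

In east/north components (m/s): person relative to barge = (1.278, -0.237); barge relative to water = (-7.000, 0.000); water relative to ground = (0.000, 1.200).
Sum = (-5.722, 0.963) m/s.
Speed = |(-5.722, 0.963)| = 5.802 m/s.

5.8 m/s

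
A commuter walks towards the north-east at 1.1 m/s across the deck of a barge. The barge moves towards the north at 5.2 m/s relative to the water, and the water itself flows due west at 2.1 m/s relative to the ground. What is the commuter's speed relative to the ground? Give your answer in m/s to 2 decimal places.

In east/north components (m/s): commuter relative to barge = (0.778, 0.778); barge relative to water = (0.000, 5.200); water relative to ground = (-2.100, 0.000).
Sum = (-1.322, 5.978) m/s.
Speed = |(-1.322, 5.978)| = 6.122 m/s.

6.12 m/s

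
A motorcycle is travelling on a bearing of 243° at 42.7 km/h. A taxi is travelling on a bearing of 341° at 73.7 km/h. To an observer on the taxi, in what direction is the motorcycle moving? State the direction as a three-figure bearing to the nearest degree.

189°

Taking east as x and north as y: motorcycle velocity = (-38.046, -19.385) km/h; taxi velocity = (-23.994, 69.685) km/h.
Velocity of motorcycle relative to taxi = (-38.046, -19.385) − (-23.994, 69.685) = (-14.052, -89.070) km/h.
Bearing = atan2(-14.05, -89.07) = 188.97° clockwise from north.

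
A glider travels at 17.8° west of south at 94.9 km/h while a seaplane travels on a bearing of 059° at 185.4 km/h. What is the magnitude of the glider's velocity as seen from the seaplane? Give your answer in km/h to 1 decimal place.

264.3 km/h

Taking east as x and north as y: glider velocity = (-29.010, -90.357) km/h; seaplane velocity = (158.919, 95.488) km/h.
Velocity of glider relative to seaplane = (-29.010, -90.357) − (158.919, 95.488) = (-187.929, -185.845) km/h.
Magnitude = |(-187.929, -185.845)| = 264.303 km/h.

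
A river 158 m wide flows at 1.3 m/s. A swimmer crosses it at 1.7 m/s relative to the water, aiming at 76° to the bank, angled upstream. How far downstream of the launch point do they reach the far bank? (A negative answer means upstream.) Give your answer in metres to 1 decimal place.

Perpendicular speed = 1.650 m/s; crossing time = 158 / 1.650 = 95.786 s.
Net downstream speed = 0.889 m/s.
Drift = 0.889 × 95.786 = 85.129 m (downstream).

85.1 m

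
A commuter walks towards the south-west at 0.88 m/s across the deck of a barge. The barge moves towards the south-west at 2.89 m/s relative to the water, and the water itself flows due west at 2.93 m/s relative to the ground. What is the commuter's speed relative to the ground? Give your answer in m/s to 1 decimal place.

6.2 m/s

In east/north components (m/s): commuter relative to barge = (-0.622, -0.622); barge relative to water = (-2.044, -2.044); water relative to ground = (-2.930, 0.000).
Sum = (-5.596, -2.666) m/s.
Speed = |(-5.596, -2.666)| = 6.198 m/s.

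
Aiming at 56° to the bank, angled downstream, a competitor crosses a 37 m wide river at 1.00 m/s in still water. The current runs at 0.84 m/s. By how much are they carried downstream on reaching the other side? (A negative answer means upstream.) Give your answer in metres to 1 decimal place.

62.4 m

Perpendicular speed = 0.829 m/s; crossing time = 37 / 0.829 = 44.630 s.
Net downstream speed = 1.399 m/s.
Drift = 1.399 × 44.630 = 62.446 m (downstream).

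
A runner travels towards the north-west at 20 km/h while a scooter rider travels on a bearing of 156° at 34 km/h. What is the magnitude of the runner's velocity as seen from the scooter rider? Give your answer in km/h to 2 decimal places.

53.16 km/h

Taking east as x and north as y: runner velocity = (-14.142, 14.142) km/h; scooter rider velocity = (13.829, -31.061) km/h.
Velocity of runner relative to scooter rider = (-14.142, 14.142) − (13.829, -31.061) = (-27.971, 45.203) km/h.
Magnitude = |(-27.971, 45.203)| = 53.157 km/h.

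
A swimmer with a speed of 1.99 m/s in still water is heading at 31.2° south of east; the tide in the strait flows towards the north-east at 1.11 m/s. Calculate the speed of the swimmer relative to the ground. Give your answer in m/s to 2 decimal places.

Taking east as x and north as y: velocity relative to the water = (1.702, -1.031) m/s; the water relative to ground = (0.785, 0.785) m/s.
Velocity relative to ground = (1.702, -1.031) + (0.785, 0.785) = (2.487, -0.246) m/s.
Speed = |(2.487, -0.246)| = 2.499 m/s.

2.50 m/s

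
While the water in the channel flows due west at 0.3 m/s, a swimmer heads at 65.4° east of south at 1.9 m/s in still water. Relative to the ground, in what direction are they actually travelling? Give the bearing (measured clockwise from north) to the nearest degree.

Taking east as x and north as y: velocity relative to the water = (1.728, -0.791) m/s; the water relative to ground = (-0.300, 0.000) m/s.
Velocity relative to ground = (1.728, -0.791) + (-0.300, 0.000) = (1.428, -0.791) m/s.
Bearing = atan2(1.43, -0.79) = 118.99° clockwise from north.

119°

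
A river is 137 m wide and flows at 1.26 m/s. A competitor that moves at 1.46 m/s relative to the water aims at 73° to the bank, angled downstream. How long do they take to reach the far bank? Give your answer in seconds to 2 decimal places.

98.12 s

The component of the competitor's velocity perpendicular to the bank is 1.46 × sin 73° = 1.396 m/s.
The current is parallel to the bank, so it does not affect the crossing time.
Time = 137 / 1.396 = 98.123 s.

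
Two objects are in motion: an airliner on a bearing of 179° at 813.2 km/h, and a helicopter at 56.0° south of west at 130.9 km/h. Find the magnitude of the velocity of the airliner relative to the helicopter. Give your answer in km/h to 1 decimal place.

Taking east as x and north as y: airliner velocity = (14.192, -813.076) km/h; helicopter velocity = (-73.198, -108.521) km/h.
Velocity of airliner relative to helicopter = (14.192, -813.076) − (-73.198, -108.521) = (87.391, -704.555) km/h.
Magnitude = |(87.391, -704.555)| = 709.954 km/h.

710.0 km/h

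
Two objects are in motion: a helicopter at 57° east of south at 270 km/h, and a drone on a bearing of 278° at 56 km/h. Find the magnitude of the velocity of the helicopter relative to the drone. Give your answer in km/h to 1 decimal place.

321.6 km/h

Taking east as x and north as y: helicopter velocity = (226.441, -147.053) km/h; drone velocity = (-55.455, 7.794) km/h.
Velocity of helicopter relative to drone = (226.441, -147.053) − (-55.455, 7.794) = (281.896, -154.846) km/h.
Magnitude = |(281.896, -154.846)| = 321.625 km/h.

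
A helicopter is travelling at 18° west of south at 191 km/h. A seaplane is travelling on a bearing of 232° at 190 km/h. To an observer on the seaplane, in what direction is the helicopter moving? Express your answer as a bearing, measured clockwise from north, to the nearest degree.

Taking east as x and north as y: helicopter velocity = (-59.022, -181.652) km/h; seaplane velocity = (-149.722, -116.976) km/h.
Velocity of helicopter relative to seaplane = (-59.022, -181.652) − (-149.722, -116.976) = (90.700, -64.676) km/h.
Bearing = atan2(90.70, -64.68) = 125.49° clockwise from north.

125°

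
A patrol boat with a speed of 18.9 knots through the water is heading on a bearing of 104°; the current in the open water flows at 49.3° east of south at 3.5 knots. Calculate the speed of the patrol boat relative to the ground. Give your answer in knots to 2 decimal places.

Taking east as x and north as y: velocity relative to the water = (18.339, -4.572) knots; the water relative to ground = (2.653, -2.282) knots.
Velocity relative to ground = (18.339, -4.572) + (2.653, -2.282) = (20.992, -6.855) knots.
Speed = |(20.992, -6.855)| = 22.083 knots.

22.08 knots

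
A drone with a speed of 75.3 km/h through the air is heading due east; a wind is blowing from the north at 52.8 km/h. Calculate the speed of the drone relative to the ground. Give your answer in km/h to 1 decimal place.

Taking east as x and north as y: velocity relative to the air = (75.300, 0.000) km/h; the air relative to ground = (0.000, -52.800) km/h.
Velocity relative to ground = (75.300, 0.000) + (0.000, -52.800) = (75.300, -52.800) km/h.
Speed = |(75.300, -52.800)| = 91.967 km/h.

92.0 km/h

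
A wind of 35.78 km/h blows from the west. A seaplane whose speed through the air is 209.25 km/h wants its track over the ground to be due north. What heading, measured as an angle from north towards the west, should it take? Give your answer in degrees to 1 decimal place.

The wind pushes perpendicular to the desired track; the heading must have a component into the wind equal to 35.78 km/h: 209.25 sin θ = 35.78.
sin θ = 0.1710, so θ = 9.845°.

9.8°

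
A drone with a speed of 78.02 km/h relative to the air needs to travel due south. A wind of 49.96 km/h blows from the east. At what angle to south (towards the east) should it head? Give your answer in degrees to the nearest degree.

40°

The wind pushes perpendicular to the desired track; the heading must have a component into the wind equal to 49.96 km/h: 78.02 sin θ = 49.96.
sin θ = 0.6403, so θ = 39.818°.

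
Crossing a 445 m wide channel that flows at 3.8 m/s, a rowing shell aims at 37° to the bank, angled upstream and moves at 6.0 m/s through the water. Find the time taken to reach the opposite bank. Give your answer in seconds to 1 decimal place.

The component of the rowing shell's velocity perpendicular to the bank is 6.0 × sin 37° = 3.611 m/s.
The flow acts along the bank and has no component across it.
Time = 445 / 3.611 = 123.238 s.

123.2 s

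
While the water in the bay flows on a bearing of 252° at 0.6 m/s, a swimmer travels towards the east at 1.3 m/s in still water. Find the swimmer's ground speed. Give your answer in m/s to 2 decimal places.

Taking east as x and north as y: velocity relative to the water = (1.300, 0.000) m/s; the water relative to ground = (-0.571, -0.185) m/s.
Velocity relative to ground = (1.300, 0.000) + (-0.571, -0.185) = (0.729, -0.185) m/s.
Speed = |(0.729, -0.185)| = 0.753 m/s.

0.75 m/s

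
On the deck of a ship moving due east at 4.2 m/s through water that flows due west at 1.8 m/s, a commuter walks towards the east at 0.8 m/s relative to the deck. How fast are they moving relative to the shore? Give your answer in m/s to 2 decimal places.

3.20 m/s

In east/north components (m/s): commuter relative to ship = (0.800, 0.000); ship relative to water = (4.200, 0.000); water relative to ground = (-1.800, 0.000).
Sum = (3.200, 0.000) m/s.
Speed = |(3.200, 0.000)| = 3.200 m/s.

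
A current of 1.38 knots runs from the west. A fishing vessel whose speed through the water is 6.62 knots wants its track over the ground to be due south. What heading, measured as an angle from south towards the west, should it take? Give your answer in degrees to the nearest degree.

12°

The current pushes perpendicular to the desired track; the heading must have a component into the current equal to 1.38 knots: 6.62 sin θ = 1.38.
sin θ = 0.2085, so θ = 12.032°.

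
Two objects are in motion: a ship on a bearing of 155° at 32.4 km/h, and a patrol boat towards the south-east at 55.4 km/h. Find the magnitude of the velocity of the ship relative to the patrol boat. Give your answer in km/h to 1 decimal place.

27.3 km/h

Taking east as x and north as y: ship velocity = (13.693, -29.364) km/h; patrol boat velocity = (39.174, -39.174) km/h.
Velocity of ship relative to patrol boat = (13.693, -29.364) − (39.174, -39.174) = (-25.481, 9.809) km/h.
Magnitude = |(-25.481, 9.809)| = 27.304 km/h.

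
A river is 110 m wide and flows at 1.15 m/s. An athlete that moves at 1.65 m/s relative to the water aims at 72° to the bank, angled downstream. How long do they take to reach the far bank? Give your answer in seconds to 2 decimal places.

70.10 s

The component of the athlete's velocity perpendicular to the bank is 1.65 × sin 72° = 1.569 m/s.
The flow acts along the bank and has no component across it.
Time = 110 / 1.569 = 70.097 s.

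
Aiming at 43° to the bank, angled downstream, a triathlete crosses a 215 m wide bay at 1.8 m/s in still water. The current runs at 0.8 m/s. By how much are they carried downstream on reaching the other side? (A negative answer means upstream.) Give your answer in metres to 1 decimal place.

370.7 m

Perpendicular speed = 1.228 m/s; crossing time = 215 / 1.228 = 175.139 s.
Net downstream speed = 2.116 m/s.
Drift = 2.116 × 175.139 = 370.670 m (downstream).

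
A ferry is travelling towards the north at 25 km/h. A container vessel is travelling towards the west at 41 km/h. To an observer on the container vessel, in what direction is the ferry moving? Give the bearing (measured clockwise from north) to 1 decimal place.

058.6°

Taking east as x and north as y: ferry velocity = (0.000, 25.000) km/h; container vessel velocity = (-41.000, 0.000) km/h.
Velocity of ferry relative to container vessel = (0.000, 25.000) − (-41.000, 0.000) = (41.000, 25.000) km/h.
Bearing = atan2(41.00, 25.00) = 58.63° clockwise from north.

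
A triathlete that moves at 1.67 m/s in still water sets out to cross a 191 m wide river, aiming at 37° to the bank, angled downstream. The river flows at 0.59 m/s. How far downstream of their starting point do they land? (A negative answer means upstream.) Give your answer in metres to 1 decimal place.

365.6 m

Perpendicular speed = 1.005 m/s; crossing time = 191 / 1.005 = 190.044 s.
Net downstream speed = 1.924 m/s.
Drift = 1.924 × 190.044 = 365.591 m (downstream).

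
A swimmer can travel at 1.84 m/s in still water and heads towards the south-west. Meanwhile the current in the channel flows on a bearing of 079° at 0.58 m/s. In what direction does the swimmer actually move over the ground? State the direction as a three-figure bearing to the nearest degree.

212°

Taking east as x and north as y: velocity relative to the water = (-1.301, -1.301) m/s; the water relative to ground = (0.569, 0.111) m/s.
Velocity relative to ground = (-1.301, -1.301) + (0.569, 0.111) = (-0.732, -1.190) m/s.
Bearing = atan2(-0.73, -1.19) = 211.58° clockwise from north.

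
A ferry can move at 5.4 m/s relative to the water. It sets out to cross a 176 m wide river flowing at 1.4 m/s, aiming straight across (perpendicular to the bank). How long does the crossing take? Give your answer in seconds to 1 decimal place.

The component of the ferry's velocity perpendicular to the bank is 5.4 m/s.
The flow acts along the bank and has no component across it.
Time = 176 / 5.400 = 32.593 s.

32.6 s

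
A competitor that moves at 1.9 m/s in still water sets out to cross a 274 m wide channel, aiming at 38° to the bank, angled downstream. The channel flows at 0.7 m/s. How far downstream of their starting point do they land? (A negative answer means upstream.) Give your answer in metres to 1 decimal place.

514.7 m

Perpendicular speed = 1.170 m/s; crossing time = 274 / 1.170 = 234.237 s.
Net downstream speed = 2.197 m/s.
Drift = 2.197 × 234.237 = 514.670 m (downstream).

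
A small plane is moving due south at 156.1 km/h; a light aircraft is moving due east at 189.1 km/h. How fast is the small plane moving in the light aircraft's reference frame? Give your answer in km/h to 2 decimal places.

245.21 km/h

Taking east as x and north as y: small plane velocity = (0.000, -156.100) km/h; light aircraft velocity = (189.100, 0.000) km/h.
Velocity of small plane relative to light aircraft = (0.000, -156.100) − (189.100, 0.000) = (-189.100, -156.100) km/h.
Magnitude = |(-189.100, -156.100)| = 245.206 km/h.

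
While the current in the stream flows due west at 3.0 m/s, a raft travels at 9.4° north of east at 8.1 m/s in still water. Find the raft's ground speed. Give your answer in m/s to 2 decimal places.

Taking east as x and north as y: velocity relative to the water = (7.991, 1.323) m/s; the water relative to ground = (-3.000, 0.000) m/s.
Velocity relative to ground = (7.991, 1.323) + (-3.000, 0.000) = (4.991, 1.323) m/s.
Speed = |(4.991, 1.323)| = 5.164 m/s.

5.16 m/s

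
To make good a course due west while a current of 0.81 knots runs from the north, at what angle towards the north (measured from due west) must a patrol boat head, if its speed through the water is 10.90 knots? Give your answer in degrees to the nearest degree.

4°

The current pushes perpendicular to the desired track; the heading must have a component into the current equal to 0.81 knots: 10.90 sin θ = 0.81.
sin θ = 0.0743, so θ = 4.262°.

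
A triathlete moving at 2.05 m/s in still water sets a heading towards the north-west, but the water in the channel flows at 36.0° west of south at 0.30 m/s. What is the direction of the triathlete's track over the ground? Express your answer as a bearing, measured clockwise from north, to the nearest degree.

307°

Taking east as x and north as y: velocity relative to the water = (-1.450, 1.450) m/s; the water relative to ground = (-0.176, -0.243) m/s.
Velocity relative to ground = (-1.450, 1.450) + (-0.176, -0.243) = (-1.626, 1.207) m/s.
Bearing = atan2(-1.63, 1.21) = 306.59° clockwise from north.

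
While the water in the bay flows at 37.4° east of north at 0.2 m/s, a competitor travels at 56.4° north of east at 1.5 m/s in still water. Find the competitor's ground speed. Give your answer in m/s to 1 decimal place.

Taking east as x and north as y: velocity relative to the water = (0.830, 1.249) m/s; the water relative to ground = (0.121, 0.159) m/s.
Velocity relative to ground = (0.830, 1.249) + (0.121, 0.159) = (0.952, 1.408) m/s.
Speed = |(0.952, 1.408)| = 1.700 m/s.

1.7 m/s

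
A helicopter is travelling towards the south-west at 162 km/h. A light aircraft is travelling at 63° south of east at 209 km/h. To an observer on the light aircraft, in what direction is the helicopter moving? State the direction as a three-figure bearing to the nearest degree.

289°

Taking east as x and north as y: helicopter velocity = (-114.551, -114.551) km/h; light aircraft velocity = (94.884, -186.220) km/h.
Velocity of helicopter relative to light aircraft = (-114.551, -114.551) − (94.884, -186.220) = (-209.435, 71.669) km/h.
Bearing = atan2(-209.44, 71.67) = 288.89° clockwise from north.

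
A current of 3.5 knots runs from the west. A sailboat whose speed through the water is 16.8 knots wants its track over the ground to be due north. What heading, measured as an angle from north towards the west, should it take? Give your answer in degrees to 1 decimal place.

12.0°

The current pushes perpendicular to the desired track; the heading must have a component into the current equal to 3.5 knots: 16.8 sin θ = 3.5.
sin θ = 0.2083, so θ = 12.025°.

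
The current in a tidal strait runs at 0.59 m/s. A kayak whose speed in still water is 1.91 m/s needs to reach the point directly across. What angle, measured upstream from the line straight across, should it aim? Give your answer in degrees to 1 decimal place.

18.0°

To cancel the current, the upstream component of the kayak's velocity must equal the flow: 1.91 sin θ = 0.59.
sin θ = 0.59 / 1.91 = 0.3089.
θ = arcsin(0.3089) = 17.993°.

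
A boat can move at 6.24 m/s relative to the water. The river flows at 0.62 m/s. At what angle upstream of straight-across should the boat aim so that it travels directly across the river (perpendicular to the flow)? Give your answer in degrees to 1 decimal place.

5.7°

To cancel the current, the upstream component of the boat's velocity must equal the flow: 6.24 sin θ = 0.62.
sin θ = 0.62 / 6.24 = 0.0994.
θ = arcsin(0.0994) = 5.702°.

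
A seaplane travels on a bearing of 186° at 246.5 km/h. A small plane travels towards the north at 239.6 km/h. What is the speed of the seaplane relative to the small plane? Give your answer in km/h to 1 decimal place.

485.4 km/h

Taking east as x and north as y: seaplane velocity = (-25.766, -245.150) km/h; small plane velocity = (0.000, 239.600) km/h.
Velocity of seaplane relative to small plane = (-25.766, -245.150) − (0.000, 239.600) = (-25.766, -484.750) km/h.
Magnitude = |(-25.766, -484.750)| = 485.434 km/h.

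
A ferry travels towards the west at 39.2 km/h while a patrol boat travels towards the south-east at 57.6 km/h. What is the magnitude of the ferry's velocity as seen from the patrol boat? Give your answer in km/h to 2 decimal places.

Taking east as x and north as y: ferry velocity = (-39.200, 0.000) km/h; patrol boat velocity = (40.729, -40.729) km/h.
Velocity of ferry relative to patrol boat = (-39.200, 0.000) − (40.729, -40.729) = (-79.929, 40.729) km/h.
Magnitude = |(-79.929, 40.729)| = 89.708 km/h.

89.71 km/h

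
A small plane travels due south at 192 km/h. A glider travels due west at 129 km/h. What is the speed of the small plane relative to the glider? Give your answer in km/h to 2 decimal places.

231.31 km/h

Taking east as x and north as y: small plane velocity = (0.000, -192.000) km/h; glider velocity = (-129.000, 0.000) km/h.
Velocity of small plane relative to glider = (0.000, -192.000) − (-129.000, 0.000) = (129.000, -192.000) km/h.
Magnitude = |(129.000, -192.000)| = 231.311 km/h.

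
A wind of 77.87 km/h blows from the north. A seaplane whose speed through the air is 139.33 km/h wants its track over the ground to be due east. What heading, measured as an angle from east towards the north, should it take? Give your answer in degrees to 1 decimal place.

34.0°

The wind pushes perpendicular to the desired track; the heading must have a component into the wind equal to 77.87 km/h: 139.33 sin θ = 77.87.
sin θ = 0.5589, so θ = 33.979°.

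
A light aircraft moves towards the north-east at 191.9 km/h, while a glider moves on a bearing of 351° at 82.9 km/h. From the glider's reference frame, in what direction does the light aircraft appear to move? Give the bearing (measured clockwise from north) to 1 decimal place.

070.1°

Taking east as x and north as y: light aircraft velocity = (135.694, 135.694) km/h; glider velocity = (-12.968, 81.879) km/h.
Velocity of light aircraft relative to glider = (135.694, 135.694) − (-12.968, 81.879) = (148.662, 53.814) km/h.
Bearing = atan2(148.66, 53.81) = 70.10° clockwise from north.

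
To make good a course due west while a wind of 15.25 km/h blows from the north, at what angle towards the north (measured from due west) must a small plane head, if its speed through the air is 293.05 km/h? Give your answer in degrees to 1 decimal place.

3.0°

The wind pushes perpendicular to the desired track; the heading must have a component into the wind equal to 15.25 km/h: 293.05 sin θ = 15.25.
sin θ = 0.0520, so θ = 2.983°.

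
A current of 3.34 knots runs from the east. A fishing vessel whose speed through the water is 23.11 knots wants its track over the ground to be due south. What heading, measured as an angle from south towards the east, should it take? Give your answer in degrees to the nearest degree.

The current pushes perpendicular to the desired track; the heading must have a component into the current equal to 3.34 knots: 23.11 sin θ = 3.34.
sin θ = 0.1445, so θ = 8.310°.

8°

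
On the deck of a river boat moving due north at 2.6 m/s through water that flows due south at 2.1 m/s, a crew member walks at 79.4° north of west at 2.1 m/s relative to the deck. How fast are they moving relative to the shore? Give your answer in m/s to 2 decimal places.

2.59 m/s

In east/north components (m/s): crew member relative to river boat = (-0.386, 2.064); river boat relative to water = (0.000, 2.600); water relative to ground = (0.000, -2.100).
Sum = (-0.386, 2.564) m/s.
Speed = |(-0.386, 2.564)| = 2.593 m/s.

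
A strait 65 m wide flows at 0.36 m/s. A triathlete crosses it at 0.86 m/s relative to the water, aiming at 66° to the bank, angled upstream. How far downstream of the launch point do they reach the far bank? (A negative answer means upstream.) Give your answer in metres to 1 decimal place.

Perpendicular speed = 0.786 m/s; crossing time = 65 / 0.786 = 82.734 s.
Net downstream speed = 0.010 m/s.
Drift = 0.010 × 82.734 = 0.844 m (downstream).

0.8 m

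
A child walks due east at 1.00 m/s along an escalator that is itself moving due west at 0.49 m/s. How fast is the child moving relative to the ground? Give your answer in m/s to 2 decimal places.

0.51 m/s

Taking east as x and north as y: escalator velocity = (-0.490, 0.000) m/s; child velocity relative to escalator = (1.000, 0.000) m/s.
Velocity relative to ground = (-0.490, 0.000) + (1.000, 0.000) = (0.510, 0.000) m/s.
Speed = |(0.510, 0.000)| = 0.510 m/s.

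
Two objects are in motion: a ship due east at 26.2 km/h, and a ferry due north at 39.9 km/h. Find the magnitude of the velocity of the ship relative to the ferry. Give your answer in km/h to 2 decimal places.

47.73 km/h

Taking east as x and north as y: ship velocity = (26.200, 0.000) km/h; ferry velocity = (0.000, 39.900) km/h.
Velocity of ship relative to ferry = (26.200, 0.000) − (0.000, 39.900) = (26.200, -39.900) km/h.
Magnitude = |(26.200, -39.900)| = 47.733 km/h.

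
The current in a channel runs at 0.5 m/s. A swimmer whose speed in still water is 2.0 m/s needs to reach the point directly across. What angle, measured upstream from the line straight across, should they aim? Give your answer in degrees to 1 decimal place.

To cancel the current, the upstream component of the swimmer's velocity must equal the flow: 2.0 sin θ = 0.5.
sin θ = 0.5 / 2.0 = 0.2500.
θ = arcsin(0.2500) = 14.478°.

14.5°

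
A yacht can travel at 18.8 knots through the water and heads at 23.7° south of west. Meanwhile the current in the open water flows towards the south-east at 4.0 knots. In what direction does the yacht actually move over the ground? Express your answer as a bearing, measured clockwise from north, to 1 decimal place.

234.2°

Taking east as x and north as y: velocity relative to the water = (-17.214, -7.557) knots; the water relative to ground = (2.828, -2.828) knots.
Velocity relative to ground = (-17.214, -7.557) + (2.828, -2.828) = (-14.386, -10.385) knots.
Bearing = atan2(-14.39, -10.39) = 234.18° clockwise from north.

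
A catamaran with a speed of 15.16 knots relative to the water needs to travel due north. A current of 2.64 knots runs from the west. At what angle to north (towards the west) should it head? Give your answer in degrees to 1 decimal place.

The current pushes perpendicular to the desired track; the heading must have a component into the current equal to 2.64 knots: 15.16 sin θ = 2.64.
sin θ = 0.1741, so θ = 10.029°.

10.0°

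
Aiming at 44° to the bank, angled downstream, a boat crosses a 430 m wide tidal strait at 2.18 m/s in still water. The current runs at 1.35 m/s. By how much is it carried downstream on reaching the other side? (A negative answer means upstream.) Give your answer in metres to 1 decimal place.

Perpendicular speed = 1.514 m/s; crossing time = 430 / 1.514 = 283.949 s.
Net downstream speed = 2.918 m/s.
Drift = 2.918 × 283.949 = 828.609 m (downstream).

828.6 m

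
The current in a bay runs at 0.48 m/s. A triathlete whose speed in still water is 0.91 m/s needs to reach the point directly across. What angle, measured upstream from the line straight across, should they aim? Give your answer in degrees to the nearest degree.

To cancel the current, the upstream component of the triathlete's velocity must equal the flow: 0.91 sin θ = 0.48.
sin θ = 0.48 / 0.91 = 0.5275.
θ = arcsin(0.5275) = 31.835°.

32°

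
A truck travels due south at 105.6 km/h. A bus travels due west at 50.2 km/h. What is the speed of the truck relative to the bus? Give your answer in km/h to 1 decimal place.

116.9 km/h

Taking east as x and north as y: truck velocity = (0.000, -105.600) km/h; bus velocity = (-50.200, 0.000) km/h.
Velocity of truck relative to bus = (0.000, -105.600) − (-50.200, 0.000) = (50.200, -105.600) km/h.
Magnitude = |(50.200, -105.600)| = 116.925 km/h.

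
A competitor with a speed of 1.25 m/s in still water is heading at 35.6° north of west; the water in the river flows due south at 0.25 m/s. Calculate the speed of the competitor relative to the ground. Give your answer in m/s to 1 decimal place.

Taking east as x and north as y: velocity relative to the water = (-1.016, 0.728) m/s; the water relative to ground = (0.000, -0.250) m/s.
Velocity relative to ground = (-1.016, 0.728) + (0.000, -0.250) = (-1.016, 0.478) m/s.
Speed = |(-1.016, 0.478)| = 1.123 m/s.

1.1 m/s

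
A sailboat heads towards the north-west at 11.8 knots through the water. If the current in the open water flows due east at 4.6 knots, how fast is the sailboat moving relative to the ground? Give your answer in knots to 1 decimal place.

9.1 knots

Taking east as x and north as y: velocity relative to the water = (-8.344, 8.344) knots; the water relative to ground = (4.600, 0.000) knots.
Velocity relative to ground = (-8.344, 8.344) + (4.600, 0.000) = (-3.744, 8.344) knots.
Speed = |(-3.744, 8.344)| = 9.145 knots.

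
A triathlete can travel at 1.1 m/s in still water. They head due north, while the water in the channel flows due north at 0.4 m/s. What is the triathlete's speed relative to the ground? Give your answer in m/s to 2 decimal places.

1.50 m/s

Taking east as x and north as y: velocity relative to the water = (0.000, 1.100) m/s; the water relative to ground = (0.000, 0.400) m/s.
Velocity relative to ground = (0.000, 1.100) + (0.000, 0.400) = (0.000, 1.500) m/s.
Speed = |(0.000, 1.500)| = 1.500 m/s.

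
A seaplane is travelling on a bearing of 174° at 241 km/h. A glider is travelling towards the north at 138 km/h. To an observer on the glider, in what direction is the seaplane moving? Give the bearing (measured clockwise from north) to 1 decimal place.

176.2°

Taking east as x and north as y: seaplane velocity = (25.191, -239.680) km/h; glider velocity = (0.000, 138.000) km/h.
Velocity of seaplane relative to glider = (25.191, -239.680) − (0.000, 138.000) = (25.191, -377.680) km/h.
Bearing = atan2(25.19, -377.68) = 176.18° clockwise from north.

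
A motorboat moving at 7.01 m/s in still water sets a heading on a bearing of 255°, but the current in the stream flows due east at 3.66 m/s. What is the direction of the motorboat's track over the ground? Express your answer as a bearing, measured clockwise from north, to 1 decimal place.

Taking east as x and north as y: velocity relative to the water = (-6.771, -1.814) m/s; the water relative to ground = (3.660, 0.000) m/s.
Velocity relative to ground = (-6.771, -1.814) + (3.660, 0.000) = (-3.111, -1.814) m/s.
Bearing = atan2(-3.11, -1.81) = 239.75° clockwise from north.

239.8°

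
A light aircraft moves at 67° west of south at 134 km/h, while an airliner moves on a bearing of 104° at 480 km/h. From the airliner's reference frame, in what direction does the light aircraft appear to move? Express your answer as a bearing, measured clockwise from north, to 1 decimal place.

Taking east as x and north as y: light aircraft velocity = (-123.348, -52.358) km/h; airliner velocity = (465.742, -116.123) km/h.
Velocity of light aircraft relative to airliner = (-123.348, -52.358) − (465.742, -116.123) = (-589.090, 63.765) km/h.
Bearing = atan2(-589.09, 63.76) = 276.18° clockwise from north.

276.2°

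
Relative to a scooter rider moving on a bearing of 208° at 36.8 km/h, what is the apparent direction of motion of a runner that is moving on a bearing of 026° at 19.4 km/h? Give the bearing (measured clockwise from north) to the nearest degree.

027°

Taking east as x and north as y: runner velocity = (8.504, 17.437) km/h; scooter rider velocity = (-17.277, -32.492) km/h.
Velocity of runner relative to scooter rider = (8.504, 17.437) − (-17.277, -32.492) = (25.781, 49.929) km/h.
Bearing = atan2(25.78, 49.93) = 27.31° clockwise from north.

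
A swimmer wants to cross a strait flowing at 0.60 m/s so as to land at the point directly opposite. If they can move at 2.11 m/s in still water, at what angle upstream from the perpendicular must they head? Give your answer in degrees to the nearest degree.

17°

To cancel the current, the upstream component of the swimmer's velocity must equal the flow: 2.11 sin θ = 0.60.
sin θ = 0.60 / 2.11 = 0.2844.
θ = arcsin(0.2844) = 16.521°.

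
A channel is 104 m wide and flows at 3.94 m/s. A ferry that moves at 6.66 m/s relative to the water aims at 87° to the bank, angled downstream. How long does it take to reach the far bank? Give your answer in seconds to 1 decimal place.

15.6 s

The component of the ferry's velocity perpendicular to the bank is 6.66 × sin 87° = 6.651 m/s.
The current is parallel to the bank, so it does not affect the crossing time.
Time = 104 / 6.651 = 15.637 s.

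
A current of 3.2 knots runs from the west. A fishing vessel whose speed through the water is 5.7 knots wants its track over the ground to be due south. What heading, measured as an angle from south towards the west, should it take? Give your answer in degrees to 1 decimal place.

34.2°

The current pushes perpendicular to the desired track; the heading must have a component into the current equal to 3.2 knots: 5.7 sin θ = 3.2.
sin θ = 0.5614, so θ = 34.153°.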